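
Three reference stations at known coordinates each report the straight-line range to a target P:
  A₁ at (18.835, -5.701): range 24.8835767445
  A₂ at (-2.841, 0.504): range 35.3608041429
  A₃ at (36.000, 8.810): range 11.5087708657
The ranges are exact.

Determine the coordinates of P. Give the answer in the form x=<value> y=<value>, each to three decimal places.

x=28.261 y=17.328

eq1: (x − 18.835)² + (y + 5.701)² = 24.8835767445²
eq2: (x + 2.841)² + (y − 0.504)² = 35.3608041429²
eq3: (x − 36.000)² + (y − 8.810)² = 11.5087708657²
eq2−eq1, eq2−eq3 (x²,y² cancel):
  43.352·x − 12.410·y = 1010.127407
  77.682·x + 16.612·y = 2483.225466
det = 43.352·16.612 − -12.410·77.682 = 1684.197044
x = (1010.127407·16.612 − -12.410·2483.225466) / 1684.197044 = 28.260983
y = (43.352·2483.225466 − 1010.127407·77.682) / 1684.197044 = 17.328182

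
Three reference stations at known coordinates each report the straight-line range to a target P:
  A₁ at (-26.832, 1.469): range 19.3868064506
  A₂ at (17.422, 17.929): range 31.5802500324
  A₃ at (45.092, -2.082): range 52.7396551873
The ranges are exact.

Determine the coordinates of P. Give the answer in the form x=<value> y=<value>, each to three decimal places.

x=-7.642 y=-1.284

eq1: (x + 26.832)² + (y − 1.469)² = 19.3868064506²
eq2: (x − 17.422)² + (y − 17.929)² = 31.5802500324²
eq3: (x − 45.092)² + (y + 2.082)² = 52.7396551873²
eq1−eq2, eq1−eq3 (x²,y² cancel):
  88.508·x + 32.920·y = -718.602988
  143.848·x − 7.102·y = -1090.113962
det = 88.508·-7.102 − 32.920·143.848 = -5364.059976
x = (-718.602988·-7.102 − 32.920·-1090.113962) / -5364.059976 = -7.641613
y = (88.508·-1090.113962 − -718.602988·143.848) / -5364.059976 = -1.283691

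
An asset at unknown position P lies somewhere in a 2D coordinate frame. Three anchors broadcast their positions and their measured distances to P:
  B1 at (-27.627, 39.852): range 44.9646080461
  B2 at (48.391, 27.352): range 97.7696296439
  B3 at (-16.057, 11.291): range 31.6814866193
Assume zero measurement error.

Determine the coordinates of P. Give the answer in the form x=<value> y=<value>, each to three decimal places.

x=-44.985 y=-1.627

eq1: (x + 27.627)² + (y − 39.852)² = 44.9646080461²
eq2: (x − 48.391)² + (y − 27.352)² = 97.7696296439²
eq3: (x + 16.057)² + (y − 11.291)² = 31.6814866193²
eq2−eq1, eq2−eq3 (x²,y² cancel):
  -152.036·x + 25.000·y = 6798.696752
  -128.896·x − 32.122·y = 5850.677031
det = -152.036·-32.122 − 25.000·-128.896 = 8106.100392
x = (6798.696752·-32.122 − 25.000·5850.677031) / 8106.100392 = -44.985214
y = (-152.036·5850.677031 − 6798.696752·-128.896) / 8106.100392 = -1.627011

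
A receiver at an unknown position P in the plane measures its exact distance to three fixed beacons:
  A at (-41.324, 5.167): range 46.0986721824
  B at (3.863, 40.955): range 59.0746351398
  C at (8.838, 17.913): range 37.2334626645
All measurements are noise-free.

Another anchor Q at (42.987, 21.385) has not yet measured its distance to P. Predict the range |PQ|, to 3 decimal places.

59.267

eq1: (x + 41.324)² + (y − 5.167)² = 46.0986721824²
eq2: (x − 3.863)² + (y − 40.955)² = 59.0746351398²
eq3: (x − 8.838)² + (y − 17.913)² = 37.2334626645²
eq3−eq1, eq3−eq2 (x²,y² cancel):
  -100.324·x − 25.492·y = 596.628217
  -9.950·x + 46.084·y = -810.232794
det = -100.324·46.084 − -25.492·-9.950 = -4876.976616
x = (596.628217·46.084 − -25.492·-810.232794) / -4876.976616 = -1.402623
y = (-100.324·-810.232794 − 596.628217·-9.950) / -4876.976616 = -17.884491
|P − Q| = √((-1.402623 − 42.987)² + (-17.884491 − 21.385)²) = 59.266614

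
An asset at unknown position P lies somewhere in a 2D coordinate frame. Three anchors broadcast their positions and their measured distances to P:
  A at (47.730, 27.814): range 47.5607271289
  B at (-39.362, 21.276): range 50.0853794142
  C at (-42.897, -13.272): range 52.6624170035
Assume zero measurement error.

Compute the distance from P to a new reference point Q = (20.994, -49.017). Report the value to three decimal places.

53.699

eq1: (x − 47.730)² + (y − 27.814)² = 47.5607271289²
eq2: (x + 39.362)² + (y − 21.276)² = 50.0853794142²
eq3: (x + 42.897)² + (y + 13.272)² = 52.6624170035²
eq1−eq2, eq1−eq3 (x²,y² cancel):
  -174.184·x − 13.076·y = -1296.258742
  -181.254·x − 82.172·y = -1546.780303
det = -174.184·-82.172 − -13.076·-181.254 = 11942.970344
x = (-1296.258742·-82.172 − -13.076·-1546.780303) / 11942.970344 = 7.225210
y = (-174.184·-1546.780303 − -1296.258742·-181.254) / 11942.970344 = 2.886409
|P − Q| = √((7.225210 − 20.994)² + (2.886409 − -49.017)²) = 53.698635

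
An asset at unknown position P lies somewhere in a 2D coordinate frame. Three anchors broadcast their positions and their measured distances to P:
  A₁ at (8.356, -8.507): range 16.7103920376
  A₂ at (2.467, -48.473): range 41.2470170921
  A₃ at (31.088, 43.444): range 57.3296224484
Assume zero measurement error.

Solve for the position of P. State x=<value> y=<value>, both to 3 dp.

eq1: (x − 8.356)² + (y + 8.507)² = 16.7103920376²
eq2: (x − 2.467)² + (y + 48.473)² = 41.2470170921²
eq3: (x − 31.088)² + (y − 43.444)² = 57.3296224484²
eq2−eq3, eq2−eq1 (x²,y² cancel):
  57.242·x + 183.834·y = -1087.242129
  11.778·x + 79.932·y = -791.446816
det = 57.242·79.932 − 183.834·11.778 = 2410.270692
x = (-1087.242129·79.932 − 183.834·-791.446816) / 2410.270692 = 24.308222
y = (57.242·-791.446816 − -1087.242129·11.778) / 2410.270692 = -13.483324

x=24.308 y=-13.483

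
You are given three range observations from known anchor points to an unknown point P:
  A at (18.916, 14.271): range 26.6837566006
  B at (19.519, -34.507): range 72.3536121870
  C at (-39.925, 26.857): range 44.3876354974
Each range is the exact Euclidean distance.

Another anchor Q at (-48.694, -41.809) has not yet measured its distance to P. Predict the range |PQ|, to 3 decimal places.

eq1: (x − 18.916)² + (y − 14.271)² = 26.6837566006²
eq2: (x − 19.519)² + (y + 34.507)² = 72.3536121870²
eq3: (x + 39.925)² + (y − 26.857)² = 44.3876354974²
eq2−eq1, eq2−eq3 (x²,y² cancel):
  -1.206·x + 97.556·y = 3512.774417
  -118.888·x + 122.728·y = 4008.362675
det = -1.206·122.728 − 97.556·-118.888 = 11450.227760
x = (3512.774417·122.728 − 97.556·4008.362675) / 11450.227760 = 3.500013
y = (-1.206·4008.362675 − 3512.774417·-118.888) / 11450.227760 = 36.051042
|P − Q| = √((3.500013 − -48.694)² + (36.051042 − -41.809)²) = 93.735805

93.736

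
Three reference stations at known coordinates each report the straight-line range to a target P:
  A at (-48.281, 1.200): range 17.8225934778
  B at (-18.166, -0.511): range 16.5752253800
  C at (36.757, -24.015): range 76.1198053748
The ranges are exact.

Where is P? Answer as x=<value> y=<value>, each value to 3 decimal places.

eq1: (x + 48.281)² + (y − 1.200)² = 17.8225934778²
eq2: (x + 18.166)² + (y + 0.511)² = 16.5752253800²
eq3: (x − 36.757)² + (y + 24.015)² = 76.1198053748²
eq2−eq1, eq2−eq3 (x²,y² cancel):
  -60.230·x + 3.422·y = 1959.323542
  109.846·x − 47.008·y = -3921.954077
det = -60.230·-47.008 − 3.422·109.846 = 2455.398828
x = (1959.323542·-47.008 − 3.422·-3921.954077) / 2455.398828 = -32.044877
y = (-60.230·-3921.954077 − 1959.323542·109.846) / 2455.398828 = 8.550725

x=-32.045 y=8.551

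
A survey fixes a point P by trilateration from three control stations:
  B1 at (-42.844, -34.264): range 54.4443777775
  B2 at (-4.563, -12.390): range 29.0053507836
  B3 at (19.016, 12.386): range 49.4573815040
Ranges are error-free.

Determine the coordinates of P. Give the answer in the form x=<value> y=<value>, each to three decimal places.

eq1: (x + 42.844)² + (y + 34.264)² = 54.4443777775²
eq2: (x + 4.563)² + (y + 12.390)² = 29.0053507836²
eq3: (x − 19.016)² + (y − 12.386)² = 49.4573815040²
eq2−eq3, eq2−eq1 (x²,y² cancel):
  47.158·x + 49.552·y = -1264.034028
  -76.562·x − 43.748·y = 712.417066
det = 47.158·-43.748 − 49.552·-76.562 = 1730.732040
x = (-1264.034028·-43.748 − 49.552·712.417066) / 1730.732040 = 11.554227
y = (47.158·712.417066 − -1264.034028·-76.562) / 1730.732040 = -36.505252

x=11.554 y=-36.505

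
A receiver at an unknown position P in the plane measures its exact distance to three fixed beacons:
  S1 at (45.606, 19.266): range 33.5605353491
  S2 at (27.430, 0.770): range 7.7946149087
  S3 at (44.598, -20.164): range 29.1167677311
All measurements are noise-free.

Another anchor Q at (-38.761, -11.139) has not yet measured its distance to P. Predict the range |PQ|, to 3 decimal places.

60.086

eq1: (x − 45.606)² + (y − 19.266)² = 33.5605353491²
eq2: (x − 27.430)² + (y − 0.770)² = 7.7946149087²
eq3: (x − 44.598)² + (y + 20.164)² = 29.1167677311²
eq3−eq1, eq3−eq2 (x²,y² cancel):
  2.016·x + 78.860·y = -223.005878
  -34.336·x + 41.868·y = -855.540558
det = 2.016·41.868 − 78.860·-34.336 = 2792.142848
x = (-223.005878·41.868 − 78.860·-855.540558) / 2792.142848 = 20.819536
y = (2.016·-855.540558 − -223.005878·-34.336) / 2792.142848 = -3.360107
|P − Q| = √((20.819536 − -38.761)² + (-3.360107 − -11.139)²) = 60.086200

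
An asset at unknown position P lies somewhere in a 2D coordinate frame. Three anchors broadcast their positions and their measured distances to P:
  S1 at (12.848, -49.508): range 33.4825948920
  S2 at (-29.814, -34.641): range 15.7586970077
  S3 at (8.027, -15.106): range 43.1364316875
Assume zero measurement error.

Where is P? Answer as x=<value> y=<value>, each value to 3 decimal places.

eq1: (x − 12.848)² + (y + 49.508)² = 33.4825948920²
eq2: (x + 29.814)² + (y + 34.641)² = 15.7586970077²
eq3: (x − 8.027)² + (y + 15.106)² = 43.1364316875²
eq3−eq1, eq3−eq2 (x²,y² cancel):
  9.642·x − 68.804·y = 3063.156781
  -75.682·x − 39.070·y = 3408.664719
det = 9.642·-39.070 − -68.804·-75.682 = -5583.937268
x = (3063.156781·-39.070 − -68.804·3408.664719) / -5583.937268 = -20.568324
y = (9.642·3408.664719 − 3063.156781·-75.682) / -5583.937268 = -47.402427

x=-20.568 y=-47.402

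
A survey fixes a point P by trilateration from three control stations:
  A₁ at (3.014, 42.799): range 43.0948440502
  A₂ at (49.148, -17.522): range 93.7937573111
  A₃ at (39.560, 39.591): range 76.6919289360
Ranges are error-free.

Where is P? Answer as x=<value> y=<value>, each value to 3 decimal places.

x=-35.355 y=23.178

eq1: (x − 3.014)² + (y − 42.799)² = 43.0948440502²
eq2: (x − 49.148)² + (y + 17.522)² = 93.7937573111²
eq3: (x − 39.560)² + (y − 39.591)² = 76.6919289360²
eq3−eq2, eq3−eq1 (x²,y² cancel):
  19.176·x − 114.226·y = -3325.511440
  -73.092·x + 6.416·y = 2732.884096
det = 19.176·6.416 − -114.226·-73.092 = -8225.973576
x = (-3325.511440·6.416 − -114.226·2732.884096) / -8225.973576 = -35.355078
y = (19.176·2732.884096 − -3325.511440·-73.092) / -8225.973576 = 23.178107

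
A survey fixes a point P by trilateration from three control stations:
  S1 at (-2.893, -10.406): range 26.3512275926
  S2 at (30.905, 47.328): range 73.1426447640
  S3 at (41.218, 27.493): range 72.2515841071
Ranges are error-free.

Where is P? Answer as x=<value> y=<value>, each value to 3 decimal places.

x=-26.284 y=1.729

eq1: (x + 2.893)² + (y + 10.406)² = 26.3512275926²
eq2: (x − 30.905)² + (y − 47.328)² = 73.1426447640²
eq3: (x − 41.218)² + (y − 27.493)² = 72.2515841071²
eq2−eq3, eq2−eq1 (x²,y² cancel):
  20.626·x − 39.670·y = -610.714959
  -67.596·x − 115.468·y = 1577.054963
det = 20.626·-115.468 − -39.670·-67.596 = -5063.176288
x = (-610.714959·-115.468 − -39.670·1577.054963) / -5063.176288 = -26.283858
y = (20.626·1577.054963 − -610.714959·-67.596) / -5063.176288 = 1.728866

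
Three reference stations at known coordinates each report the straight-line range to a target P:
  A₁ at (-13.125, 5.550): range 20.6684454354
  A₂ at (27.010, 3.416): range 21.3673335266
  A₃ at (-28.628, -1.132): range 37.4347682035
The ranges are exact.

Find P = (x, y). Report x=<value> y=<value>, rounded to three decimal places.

eq1: (x + 13.125)² + (y − 5.550)² = 20.6684454354²
eq2: (x − 27.010)² + (y − 3.416)² = 21.3673335266²
eq3: (x + 28.628)² + (y + 1.132)² = 37.4347682035²
eq1−eq2, eq1−eq3 (x²,y² cancel):
  80.270·x − 4.268·y = 508.762726
  -31.006·x − 13.364·y = -356.401551
det = 80.270·-13.364 − -4.268·-31.006 = -1205.061888
x = (508.762726·-13.364 − -4.268·-356.401551) / -1205.061888 = 6.904398
y = (80.270·-356.401551 − 508.762726·-31.006) / -1205.061888 = 10.649789

x=6.904 y=10.650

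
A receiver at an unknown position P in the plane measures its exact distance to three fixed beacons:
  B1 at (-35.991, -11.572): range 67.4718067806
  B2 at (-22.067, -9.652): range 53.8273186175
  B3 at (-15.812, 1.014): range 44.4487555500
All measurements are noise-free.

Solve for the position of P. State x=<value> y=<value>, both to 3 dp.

x=27.318 y=11.760

eq1: (x + 35.991)² + (y + 11.572)² = 67.4718067806²
eq2: (x + 22.067)² + (y + 9.652)² = 53.8273186175²
eq3: (x + 15.812)² + (y − 1.014)² = 44.4487555500²
eq3−eq2, eq3−eq1 (x²,y² cancel):
  -12.510·x − 21.332·y = -592.622307
  -40.358·x − 25.172·y = -1398.537115
det = -12.510·-25.172 − -21.332·-40.358 = -546.015136
x = (-592.622307·-25.172 − -21.332·-1398.537115) / -546.015136 = 27.318116
y = (-12.510·-1398.537115 − -592.622307·-40.358) / -546.015136 = 11.760391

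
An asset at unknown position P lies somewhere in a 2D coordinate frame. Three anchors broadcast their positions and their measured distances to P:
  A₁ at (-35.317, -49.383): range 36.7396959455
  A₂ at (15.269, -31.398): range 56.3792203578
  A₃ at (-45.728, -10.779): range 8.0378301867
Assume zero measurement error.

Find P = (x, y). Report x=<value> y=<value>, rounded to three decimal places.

x=-37.932 y=-12.736

eq1: (x + 35.317)² + (y + 49.383)² = 36.7396959455²
eq2: (x − 15.269)² + (y + 31.398)² = 56.3792203578²
eq3: (x + 45.728)² + (y + 10.779)² = 8.0378301867²
eq3−eq1, eq3−eq2 (x²,y² cancel):
  20.822·x − 77.208·y = 193.535809
  121.994·x − 41.238·y = -4102.269834
det = 20.822·-41.238 − -77.208·121.994 = 8560.255116
x = (193.535809·-41.238 − -77.208·-4102.269834) / 8560.255116 = -37.932173
y = (20.822·-4102.269834 − 193.535809·121.994) / 8560.255116 = -12.736498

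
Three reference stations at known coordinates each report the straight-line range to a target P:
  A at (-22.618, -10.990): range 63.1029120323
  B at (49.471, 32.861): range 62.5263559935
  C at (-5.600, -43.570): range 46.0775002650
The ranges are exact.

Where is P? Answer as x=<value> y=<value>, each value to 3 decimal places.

eq1: (x + 22.618)² + (y + 10.990)² = 63.1029120323²
eq2: (x − 49.471)² + (y − 32.861)² = 62.5263559935²
eq3: (x + 5.600)² + (y + 43.570)² = 46.0775002650²
eq1−eq3, eq1−eq2 (x²,y² cancel):
  34.036·x − 65.160·y = 3156.192352
  144.178·x + 87.702·y = 2967.303451
det = 34.036·87.702 − -65.160·144.178 = 12379.663752
x = (3156.192352·87.702 − -65.160·2967.303451) / 12379.663752 = 37.977920
y = (34.036·2967.303451 − 3156.192352·144.178) / 12379.663752 = -28.599998

x=37.978 y=-28.600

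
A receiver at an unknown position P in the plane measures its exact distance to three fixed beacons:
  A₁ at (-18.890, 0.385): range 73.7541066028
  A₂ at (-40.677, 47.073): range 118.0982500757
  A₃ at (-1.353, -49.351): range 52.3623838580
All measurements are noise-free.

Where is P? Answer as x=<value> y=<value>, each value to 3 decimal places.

eq1: (x + 18.890)² + (y − 0.385)² = 73.7541066028²
eq2: (x + 40.677)² + (y − 47.073)² = 118.0982500757²
eq3: (x + 1.353)² + (y + 49.351)² = 52.3623838580²
eq2−eq1, eq2−eq3 (x²,y² cancel):
  43.574·x − 93.376·y = 4994.023097
  78.648·x − 192.848·y = 9772.243580
det = 43.574·-192.848 − -93.376·78.648 = -1059.323104
x = (4994.023097·-192.848 − -93.376·9772.243580) / -1059.323104 = 47.761018
y = (43.574·9772.243580 − 4994.023097·78.648) / -1059.323104 = -31.195216

x=47.761 y=-31.195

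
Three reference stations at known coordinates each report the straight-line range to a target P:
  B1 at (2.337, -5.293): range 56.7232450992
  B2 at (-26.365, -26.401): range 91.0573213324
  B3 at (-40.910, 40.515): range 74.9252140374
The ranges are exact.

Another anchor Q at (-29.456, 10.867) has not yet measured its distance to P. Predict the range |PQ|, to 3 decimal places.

eq1: (x − 2.337)² + (y + 5.293)² = 56.7232450992²
eq2: (x + 26.365)² + (y + 26.401)² = 91.0573213324²
eq3: (x + 40.910)² + (y − 40.515)² = 74.9252140374²
eq2−eq1, eq2−eq3 (x²,y² cancel):
  57.404·x + 42.216·y = 3715.260626
  -29.090·x + 133.832·y = 4600.615369
det = 57.404·133.832 − 42.216·-29.090 = 8910.555568
x = (3715.260626·133.832 − 42.216·4600.615369) / 8910.555568 = 34.004746
y = (57.404·4600.615369 − 3715.260626·-29.090) / 8910.555568 = 41.767391
|P − Q| = √((34.004746 − -29.456)² + (41.767391 − 10.867)²) = 70.583996

70.584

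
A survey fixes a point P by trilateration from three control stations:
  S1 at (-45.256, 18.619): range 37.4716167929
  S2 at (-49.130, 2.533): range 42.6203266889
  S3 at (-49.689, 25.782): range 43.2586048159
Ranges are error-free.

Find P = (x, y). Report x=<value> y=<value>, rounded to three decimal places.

x=-8.074 y=13.973

eq1: (x + 45.256)² + (y − 18.619)² = 37.4716167929²
eq2: (x + 49.130)² + (y − 2.533)² = 42.6203266889²
eq3: (x + 49.689)² + (y − 25.782)² = 43.2586048159²
eq2−eq1, eq2−eq3 (x²,y² cancel):
  7.748·x + 32.172·y = 386.969890
  -1.118·x + 46.498·y = 658.720612
det = 7.748·46.498 − 32.172·-1.118 = 396.234800
x = (386.969890·46.498 − 32.172·658.720612) / 396.234800 = -8.073581
y = (7.748·658.720612 − 386.969890·-1.118) / 396.234800 = 13.972522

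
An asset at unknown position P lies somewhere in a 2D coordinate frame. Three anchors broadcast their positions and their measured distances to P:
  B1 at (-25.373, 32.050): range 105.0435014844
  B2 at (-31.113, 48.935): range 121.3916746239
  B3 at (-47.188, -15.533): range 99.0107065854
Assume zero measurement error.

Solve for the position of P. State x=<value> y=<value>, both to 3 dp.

x=47.863 y=-43.254

eq1: (x + 25.373)² + (y − 32.050)² = 105.0435014844²
eq2: (x + 31.113)² + (y − 48.935)² = 121.3916746239²
eq3: (x + 47.188)² + (y + 15.533)² = 99.0107065854²
eq3−eq1, eq3−eq2 (x²,y² cancel):
  43.630·x + 95.166·y = -2028.006990
  32.150·x + 128.936·y = -4038.147088
det = 43.630·128.936 − 95.166·32.150 = 2565.890780
x = (-2028.006990·128.936 − 95.166·-4038.147088) / 2565.890780 = 47.862987
y = (43.630·-4038.147088 − -2028.006990·32.150) / 2565.890780 = -43.253569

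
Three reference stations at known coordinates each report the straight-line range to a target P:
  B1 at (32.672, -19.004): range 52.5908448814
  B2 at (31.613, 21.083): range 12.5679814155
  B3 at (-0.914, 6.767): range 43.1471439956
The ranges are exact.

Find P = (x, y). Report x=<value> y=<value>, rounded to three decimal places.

eq1: (x − 32.672)² + (y + 19.004)² = 52.5908448814²
eq2: (x − 31.613)² + (y − 21.083)² = 12.5679814155²
eq3: (x + 0.914)² + (y − 6.767)² = 43.1471439956²
eq3−eq1, eq3−eq2 (x²,y² cancel):
  67.172·x − 51.542·y = 477.862985
  65.054·x + 28.632·y = 3100.968851
det = 67.172·28.632 − -51.542·65.054 = 5276.281972
x = (477.862985·28.632 − -51.542·3100.968851) / 5276.281972 = 32.885337
y = (67.172·3100.968851 − 477.862985·65.054) / 5276.281972 = 33.586412

x=32.885 y=33.586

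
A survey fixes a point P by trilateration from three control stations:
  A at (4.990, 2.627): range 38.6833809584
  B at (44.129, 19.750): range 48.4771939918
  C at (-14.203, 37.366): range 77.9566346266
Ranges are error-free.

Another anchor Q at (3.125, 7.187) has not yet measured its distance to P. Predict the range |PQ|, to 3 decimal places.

eq1: (x − 4.990)² + (y − 2.627)² = 38.6833809584²
eq2: (x − 44.129)² + (y − 19.750)² = 48.4771939918²
eq3: (x + 14.203)² + (y − 37.366)² = 77.9566346266²
eq2−eq1, eq2−eq3 (x²,y² cancel):
  -78.278·x − 34.246·y = -1451.995537
  -116.664·x + 35.232·y = -4466.686521
det = -78.278·35.232 − -34.246·-116.664 = -6753.165840
x = (-1451.995537·35.232 − -34.246·-4466.686521) / -6753.165840 = 30.226246
y = (-78.278·-4466.686521 − -1451.995537·-116.664) / -6753.165840 = -26.690842
|P − Q| = √((30.226246 − 3.125)² + (-26.690842 − 7.187)²) = 43.384164

43.384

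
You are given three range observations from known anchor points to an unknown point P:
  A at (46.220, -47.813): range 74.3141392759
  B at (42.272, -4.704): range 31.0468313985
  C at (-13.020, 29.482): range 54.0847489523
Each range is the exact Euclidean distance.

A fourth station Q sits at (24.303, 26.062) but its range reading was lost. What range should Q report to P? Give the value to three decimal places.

eq1: (x − 46.220)² + (y + 47.813)² = 74.3141392759²
eq2: (x − 42.272)² + (y + 4.704)² = 31.0468313985²
eq3: (x + 13.020)² + (y − 29.482)² = 54.0847489523²
eq1−eq3, eq1−eq2 (x²,y² cancel):
  -118.480·x + 154.590·y = -786.231418
  -7.896·x + 86.218·y = 1945.363787
det = -118.480·86.218 − 154.590·-7.896 = -8994.466000
x = (-786.231418·86.218 − 154.590·1945.363787) / -8994.466000 = 40.971981
y = (-118.480·1945.363787 − -786.231418·-7.896) / -8994.466000 = 26.315602
|P − Q| = √((40.971981 − 24.303)² + (26.315602 − 26.062)²) = 16.670910

16.671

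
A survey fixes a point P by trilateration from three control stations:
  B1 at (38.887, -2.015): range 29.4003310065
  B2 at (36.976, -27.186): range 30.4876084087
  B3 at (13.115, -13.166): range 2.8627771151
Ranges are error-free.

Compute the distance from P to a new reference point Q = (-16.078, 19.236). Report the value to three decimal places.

eq1: (x − 38.887)² + (y + 2.015)² = 29.4003310065²
eq2: (x − 36.976)² + (y + 27.186)² = 30.4876084087²
eq3: (x − 13.115)² + (y + 13.166)² = 2.8627771151²
eq3−eq2, eq3−eq1 (x²,y² cancel):
  47.722·x − 28.040·y = 839.657617
  51.544·x + 22.302·y = 314.728243
det = 47.722·22.302 − -28.040·51.544 = 2509.589804
x = (839.657617·22.302 − -28.040·314.728243) / 2509.589804 = 10.978298
y = (47.722·314.728243 − 839.657617·51.544) / 2509.589804 = -11.260745
|P − Q| = √((10.978298 − -16.078)² + (-11.260745 − 19.236)²) = 40.768796

40.769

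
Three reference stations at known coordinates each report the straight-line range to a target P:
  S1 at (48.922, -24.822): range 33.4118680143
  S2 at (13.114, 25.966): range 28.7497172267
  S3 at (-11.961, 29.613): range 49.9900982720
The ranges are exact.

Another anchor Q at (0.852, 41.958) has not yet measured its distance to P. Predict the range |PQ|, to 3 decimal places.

eq1: (x − 48.922)² + (y + 24.822)² = 33.4118680143²
eq2: (x − 13.114)² + (y − 25.966)² = 28.7497172267²
eq3: (x + 11.961)² + (y − 29.613)² = 49.9900982720²
eq1−eq2, eq1−eq3 (x²,y² cancel):
  -71.616·x + 101.576·y = -1873.476932
  -121.766·x + 108.870·y = -3372.155479
det = -71.616·108.870 − 101.576·-121.766 = 4571.669296
x = (-1873.476932·108.870 − 101.576·-3372.155479) / 4571.669296 = 30.309417
y = (-71.616·-3372.155479 − -1873.476932·-121.766) / 4571.669296 = 2.925517
|P − Q| = √((30.309417 − 0.852)² + (2.925517 − 41.958)²) = 48.900656

48.901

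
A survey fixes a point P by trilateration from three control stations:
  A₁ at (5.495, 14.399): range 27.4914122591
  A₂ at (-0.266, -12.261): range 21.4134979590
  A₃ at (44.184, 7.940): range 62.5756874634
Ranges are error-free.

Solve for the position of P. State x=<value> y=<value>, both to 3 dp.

x=-17.876 y=-0.078

eq1: (x − 5.495)² + (y − 14.399)² = 27.4914122591²
eq2: (x + 0.266)² + (y + 12.261)² = 21.4134979590²
eq3: (x − 44.184)² + (y − 7.940)² = 62.5756874634²
eq3−eq1, eq3−eq2 (x²,y² cancel):
  -77.378·x + 12.918·y = 1382.195684
  -88.900·x − 40.402·y = 1592.312188
det = -77.378·-40.402 − 12.918·-88.900 = 4274.636156
x = (1382.195684·-40.402 − 12.918·1592.312188) / 4274.636156 = -17.875898
y = (-77.378·1592.312188 − 1382.195684·-88.900) / 4274.636156 = -0.077840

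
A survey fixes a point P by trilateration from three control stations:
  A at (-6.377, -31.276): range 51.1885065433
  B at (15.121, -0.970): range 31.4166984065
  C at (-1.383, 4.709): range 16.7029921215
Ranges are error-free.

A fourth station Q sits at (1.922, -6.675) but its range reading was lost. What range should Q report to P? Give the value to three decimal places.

28.479

eq1: (x + 6.377)² + (y + 31.276)² = 51.1885065433²
eq2: (x − 15.121)² + (y + 0.970)² = 31.4166984065²
eq3: (x + 1.383)² + (y − 4.709)² = 16.7029921215²
eq1−eq3, eq1−eq2 (x²,y² cancel):
  9.988·x + 71.970·y = 1346.506321
  42.996·x + 60.612·y = 843.985499
det = 9.988·60.612 − 71.970·42.996 = -2489.029464
x = (1346.506321·60.612 − 71.970·843.985499) / -2489.029464 = -8.385921
y = (9.988·843.985499 − 1346.506321·42.996) / -2489.029464 = 19.873071
|P − Q| = √((-8.385921 − 1.922)² + (19.873071 − -6.675)²) = 28.478997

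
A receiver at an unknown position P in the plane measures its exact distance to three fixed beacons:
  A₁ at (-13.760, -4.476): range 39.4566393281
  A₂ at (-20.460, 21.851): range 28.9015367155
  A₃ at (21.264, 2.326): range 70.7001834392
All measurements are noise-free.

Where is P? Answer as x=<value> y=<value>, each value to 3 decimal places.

eq1: (x + 13.760)² + (y + 4.476)² = 39.4566393281²
eq2: (x + 20.460)² + (y − 21.851)² = 28.9015367155²
eq3: (x − 21.264)² + (y − 2.326)² = 70.7001834392²
eq3−eq2, eq3−eq1 (x²,y² cancel):
  -83.448·x + 39.050·y = 4601.726943
  -70.048·x − 13.604·y = 3193.493755
det = -83.448·-13.604 − 39.050·-70.048 = 3870.600992
x = (4601.726943·-13.604 − 39.050·3193.493755) / 3870.600992 = -48.392440
y = (-83.448·3193.493755 − 4601.726943·-70.048) / 3870.600992 = 14.429568

x=-48.392 y=14.430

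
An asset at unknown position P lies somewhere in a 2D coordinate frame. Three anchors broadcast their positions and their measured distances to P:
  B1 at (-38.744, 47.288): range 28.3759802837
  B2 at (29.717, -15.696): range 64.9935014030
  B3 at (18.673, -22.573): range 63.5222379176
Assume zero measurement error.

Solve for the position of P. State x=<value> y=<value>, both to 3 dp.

eq1: (x + 38.744)² + (y − 47.288)² = 28.3759802837²
eq2: (x − 29.717)² + (y + 15.696)² = 64.9935014030²
eq3: (x − 18.673)² + (y + 22.573)² = 63.5222379176²
eq1−eq2, eq1−eq3 (x²,y² cancel):
  136.922·x − 125.968·y = -6026.746943
  114.834·x − 139.722·y = -6108.909675
det = 136.922·-139.722 − -125.968·114.834 = -4665.606372
x = (-6026.746943·-139.722 − -125.968·-6108.909675) / -4665.606372 = -15.548247
y = (136.922·-6108.909675 − -6026.746943·114.834) / -4665.606372 = 30.943175

x=-15.548 y=30.943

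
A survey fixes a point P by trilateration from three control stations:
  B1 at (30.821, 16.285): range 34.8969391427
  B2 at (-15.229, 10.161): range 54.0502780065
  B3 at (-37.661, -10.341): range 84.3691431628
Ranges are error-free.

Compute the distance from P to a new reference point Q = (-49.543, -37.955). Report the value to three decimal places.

eq1: (x − 30.821)² + (y − 16.285)² = 34.8969391427²
eq2: (x + 15.229)² + (y − 10.161)² = 54.0502780065²
eq3: (x + 37.661)² + (y + 10.341)² = 84.3691431628²
eq3−eq2, eq3−eq1 (x²,y² cancel):
  44.864·x + 41.004·y = 3006.600925
  136.964·x + 53.252·y = 5590.204020
det = 44.864·53.252 − 41.004·136.964 = -3226.974128
x = (3006.600925·53.252 − 41.004·5590.204020) / -3226.974128 = 21.417343
y = (44.864·5590.204020 − 3006.600925·136.964) / -3226.974128 = 49.891065
|P − Q| = √((21.417343 − -49.543)² + (49.891065 − -37.955)²) = 112.926089

112.926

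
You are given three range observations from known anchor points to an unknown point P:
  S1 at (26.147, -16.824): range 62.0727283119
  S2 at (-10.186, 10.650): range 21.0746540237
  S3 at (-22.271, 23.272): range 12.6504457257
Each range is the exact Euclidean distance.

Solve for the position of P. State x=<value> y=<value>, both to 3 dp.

x=-12.723 y=31.571

eq1: (x − 26.147)² + (y + 16.824)² = 62.0727283119²
eq2: (x + 10.186)² + (y − 10.650)² = 21.0746540237²
eq3: (x + 22.271)² + (y − 23.272)² = 12.6504457257²
eq3−eq1, eq3−eq2 (x²,y² cancel):
  96.836·x − 80.192·y = -3763.860663
  24.170·x − 25.244·y = -1104.513594
det = 96.836·-25.244 − -80.192·24.170 = -506.287344
x = (-3763.860663·-25.244 − -80.192·-1104.513594) / -506.287344 = -12.723495
y = (96.836·-1104.513594 − -3763.860663·24.170) / -506.287344 = 31.571333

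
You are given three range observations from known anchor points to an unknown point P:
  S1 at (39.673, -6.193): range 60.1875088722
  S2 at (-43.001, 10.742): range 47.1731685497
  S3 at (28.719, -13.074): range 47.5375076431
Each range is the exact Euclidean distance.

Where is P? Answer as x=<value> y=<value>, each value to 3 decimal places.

eq1: (x − 39.673)² + (y + 6.193)² = 60.1875088722²
eq2: (x + 43.001)² + (y − 10.742)² = 47.1731685497²
eq3: (x − 28.719)² + (y + 13.074)² = 47.5375076431²
eq2−eq3, eq2−eq1 (x²,y² cancel):
  143.440·x − 47.632·y = -1003.272930
  165.348·x − 33.870·y = -1749.404780
det = 143.440·-33.870 − -47.632·165.348 = 3017.543136
x = (-1003.272930·-33.870 − -47.632·-1749.404780) / 3017.543136 = -16.353302
y = (143.440·-1749.404780 − -1003.272930·165.348) / 3017.543136 = -28.183673

x=-16.353 y=-28.184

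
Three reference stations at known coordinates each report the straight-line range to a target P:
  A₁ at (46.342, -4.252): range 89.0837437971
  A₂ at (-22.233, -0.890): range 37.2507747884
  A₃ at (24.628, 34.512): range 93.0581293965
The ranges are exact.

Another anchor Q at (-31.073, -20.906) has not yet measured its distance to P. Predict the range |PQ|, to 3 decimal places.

eq1: (x − 46.342)² + (y + 4.252)² = 89.0837437971²
eq2: (x + 22.233)² + (y + 0.890)² = 37.2507747884²
eq3: (x − 24.628)² + (y − 34.512)² = 93.0581293965²
eq2−eq3, eq2−eq1 (x²,y² cancel):
  93.722·x + 70.804·y = -5969.677085
  137.150·x − 6.724·y = -4877.731108
det = 93.722·-6.724 − 70.804·137.150 = -10340.955328
x = (-5969.677085·-6.724 − 70.804·-4877.731108) / -10340.955328 = -37.279243
y = (93.722·-4877.731108 − -5969.677085·137.150) / -10340.955328 = -34.966837
|P − Q| = √((-37.279243 − -31.073)² + (-34.966837 − -20.906)²) = 15.369599

15.370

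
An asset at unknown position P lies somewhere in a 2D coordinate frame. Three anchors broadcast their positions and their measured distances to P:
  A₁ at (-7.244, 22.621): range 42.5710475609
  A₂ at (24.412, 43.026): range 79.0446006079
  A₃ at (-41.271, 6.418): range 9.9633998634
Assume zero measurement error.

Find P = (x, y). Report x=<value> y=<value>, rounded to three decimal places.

x=-48.721 y=13.033

eq1: (x + 7.244)² + (y − 22.621)² = 42.5710475609²
eq2: (x − 24.412)² + (y − 43.026)² = 79.0446006079²
eq3: (x + 41.271)² + (y − 6.418)² = 9.9633998634²
eq1−eq3, eq1−eq2 (x²,y² cancel):
  -68.054·x − 32.406·y = 2893.325742
  63.312·x + 40.810·y = -2552.757552
det = -68.054·40.810 − -32.406·63.312 = -725.595068
x = (2893.325742·40.810 − -32.406·-2552.757552) / -725.595068 = -48.721338
y = (-68.054·-2552.757552 − 2893.325742·63.312) / -725.595068 = 13.033271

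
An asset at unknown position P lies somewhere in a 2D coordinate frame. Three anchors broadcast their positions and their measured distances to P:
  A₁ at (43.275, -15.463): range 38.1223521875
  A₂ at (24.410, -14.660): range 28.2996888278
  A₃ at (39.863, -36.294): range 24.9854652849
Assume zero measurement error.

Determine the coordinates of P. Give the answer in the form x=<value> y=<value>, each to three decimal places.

eq1: (x − 43.275)² + (y + 15.463)² = 38.1223521875²
eq2: (x − 24.410)² + (y + 14.660)² = 28.2996888278²
eq3: (x − 39.863)² + (y + 36.294)² = 24.9854652849²
eq3−eq1, eq3−eq2 (x²,y² cancel):
  6.824·x + 41.662·y = -1623.523472
  -30.906·x + 43.268·y = -2272.148417
det = 6.824·43.268 − 41.662·-30.906 = 1582.866604
x = (-1623.523472·43.268 − 41.662·-2272.148417) / 1582.866604 = 15.424947
y = (6.824·-2272.148417 − -1623.523472·-30.906) / 1582.866604 = -41.495447

x=15.425 y=-41.495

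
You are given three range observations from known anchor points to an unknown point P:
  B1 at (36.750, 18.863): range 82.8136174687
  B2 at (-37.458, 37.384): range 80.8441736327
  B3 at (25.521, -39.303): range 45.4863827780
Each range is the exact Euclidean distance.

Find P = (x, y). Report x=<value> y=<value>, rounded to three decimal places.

x=-19.911 y=-41.533

eq1: (x − 36.750)² + (y − 18.863)² = 82.8136174687²
eq2: (x + 37.458)² + (y − 37.384)² = 80.8441736327²
eq3: (x − 25.521)² + (y + 39.303)² = 45.4863827780²
eq3−eq2, eq3−eq1 (x²,y² cancel):
  -125.958·x + 153.374·y = -3862.151422
  22.458·x + 116.332·y = -5278.756201
det = -125.958·116.332 − 153.374·22.458 = -18097.419348
x = (-3862.151422·116.332 − 153.374·-5278.756201) / -18097.419348 = -19.910693
y = (-125.958·-5278.756201 − -3862.151422·22.458) / -18097.419348 = -41.532870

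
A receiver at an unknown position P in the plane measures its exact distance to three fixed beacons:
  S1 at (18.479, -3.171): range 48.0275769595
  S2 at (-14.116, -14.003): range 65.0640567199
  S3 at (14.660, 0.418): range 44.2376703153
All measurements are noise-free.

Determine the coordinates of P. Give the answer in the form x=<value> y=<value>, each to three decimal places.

x=14.044 y=44.651

eq1: (x − 18.479)² + (y + 3.171)² = 48.0275769595²
eq2: (x + 14.116)² + (y + 14.003)² = 65.0640567199²
eq3: (x − 14.660)² + (y − 0.418)² = 44.2376703153²
eq3−eq1, eq3−eq2 (x²,y² cancel):
  7.638·x − 7.178·y = -213.238316
  -57.552·x − 28.842·y = -2096.104861
det = 7.638·-28.842 − -7.178·-57.552 = -633.403452
x = (-213.238316·-28.842 − -7.178·-2096.104861) / -633.403452 = 14.044163
y = (7.638·-2096.104861 − -213.238316·-57.552) / -633.403452 = 44.651384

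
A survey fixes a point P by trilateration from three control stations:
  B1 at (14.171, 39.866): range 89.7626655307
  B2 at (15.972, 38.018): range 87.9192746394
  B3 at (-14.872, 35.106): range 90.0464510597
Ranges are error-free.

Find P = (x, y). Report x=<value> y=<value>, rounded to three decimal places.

eq1: (x − 14.171)² + (y − 39.866)² = 89.7626655307²
eq2: (x − 15.972)² + (y − 38.018)² = 87.9192746394²
eq3: (x + 14.872)² + (y − 35.106)² = 90.0464510597²
eq3−eq1, eq3−eq2 (x²,y² cancel):
  58.086·x + 9.520·y = 387.534802
  61.688·x + 5.824·y = 625.429983
det = 58.086·5.824 − 9.520·61.688 = -248.976896
x = (387.534802·5.824 − 9.520·625.429983) / -248.976896 = 14.849132
y = (58.086·625.429983 − 387.534802·61.688) / -248.976896 = -49.894104

x=14.849 y=-49.894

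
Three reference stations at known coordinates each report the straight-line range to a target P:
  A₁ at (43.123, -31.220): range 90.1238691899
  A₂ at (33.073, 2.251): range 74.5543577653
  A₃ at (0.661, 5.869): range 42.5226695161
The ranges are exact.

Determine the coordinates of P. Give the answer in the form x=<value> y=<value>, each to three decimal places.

x=-41.445 y=-0.067

eq1: (x − 43.123)² + (y + 31.220)² = 90.1238691899²
eq2: (x − 33.073)² + (y − 2.251)² = 74.5543577653²
eq3: (x − 0.661)² + (y − 5.869)² = 42.5226695161²
eq1−eq3, eq1−eq2 (x²,y² cancel):
  -84.924·x + 74.178·y = 3514.734928
  -20.100·x + 66.942·y = 828.568337
det = -84.924·66.942 − 74.178·-20.100 = -4194.004608
x = (3514.734928·66.942 − 74.178·828.568337) / -4194.004608 = -41.445315
y = (-84.924·828.568337 − 3514.734928·-20.100) / -4194.004608 = -0.066961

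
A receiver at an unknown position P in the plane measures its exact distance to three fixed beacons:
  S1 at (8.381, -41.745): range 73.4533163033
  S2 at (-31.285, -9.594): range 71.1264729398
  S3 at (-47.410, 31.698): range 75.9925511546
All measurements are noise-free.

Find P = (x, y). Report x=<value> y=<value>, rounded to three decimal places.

x=28.531 y=28.891

eq1: (x − 8.381)² + (y + 41.745)² = 73.4533163033²
eq2: (x + 31.285)² + (y + 9.594)² = 71.1264729398²
eq3: (x + 47.410)² + (y − 31.698)² = 75.9925511546²
eq2−eq1, eq2−eq3 (x²,y² cancel):
  79.332·x − 64.302·y = 405.675602
  -32.250·x + 82.584·y = 1465.782565
det = 79.332·82.584 − -64.302·-32.250 = 4477.814388
x = (405.675602·82.584 − -64.302·1465.782565) / 4477.814388 = 28.530674
y = (79.332·1465.782565 − 405.675602·-32.250) / 4477.814388 = 28.890546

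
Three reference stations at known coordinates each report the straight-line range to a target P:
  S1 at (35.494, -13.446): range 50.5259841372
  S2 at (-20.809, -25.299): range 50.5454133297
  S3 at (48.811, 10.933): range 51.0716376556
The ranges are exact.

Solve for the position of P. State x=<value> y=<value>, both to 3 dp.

x=-1.200 y=21.288

eq1: (x − 35.494)² + (y + 13.446)² = 50.5259841372²
eq2: (x + 20.809)² + (y + 25.299)² = 50.5454133297²
eq3: (x − 48.811)² + (y − 10.933)² = 51.0716376556²
eq1−eq2, eq1−eq3 (x²,y² cancel):
  -112.606·x − 23.706·y = -369.528806
  26.634·x + 48.758·y = 1005.988158
det = -112.606·48.758 − -23.706·26.634 = -4859.057744
x = (-369.528806·48.758 − -23.706·1005.988158) / -4859.057744 = -1.199918
y = (-112.606·1005.988158 − -369.528806·26.634) / -4859.057744 = 21.287722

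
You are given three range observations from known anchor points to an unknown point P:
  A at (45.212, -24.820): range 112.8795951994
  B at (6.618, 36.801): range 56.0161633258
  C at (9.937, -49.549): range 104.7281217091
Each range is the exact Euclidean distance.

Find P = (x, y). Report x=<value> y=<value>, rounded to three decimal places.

x=-49.398 y=36.749

eq1: (x − 45.212)² + (y + 24.820)² = 112.8795951994²
eq2: (x − 6.618)² + (y − 36.801)² = 56.0161633258²
eq3: (x − 9.937)² + (y + 49.549)² = 104.7281217091²
eq2−eq3, eq2−eq1 (x²,y² cancel):
  6.638·x − 172.700·y = -6674.433078
  77.188·x − 123.242·y = -8341.946640
det = 6.638·-123.242 − -172.700·77.188 = 12512.287204
x = (-6674.433078·-123.242 − -172.700·-8341.946640) / 12512.287204 = -49.398139
y = (6.638·-8341.946640 − -6674.433078·77.188) / 12512.287204 = 36.748861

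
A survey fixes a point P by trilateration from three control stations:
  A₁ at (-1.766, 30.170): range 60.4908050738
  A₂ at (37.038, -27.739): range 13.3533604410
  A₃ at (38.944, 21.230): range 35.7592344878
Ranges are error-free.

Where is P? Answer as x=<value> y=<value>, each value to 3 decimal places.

x=38.991 y=-14.529

eq1: (x + 1.766)² + (y − 30.170)² = 60.4908050738²
eq2: (x − 37.038)² + (y + 27.739)² = 13.3533604410²
eq3: (x − 38.944)² + (y − 21.230)² = 35.7592344878²
eq2−eq1, eq2−eq3 (x²,y² cancel):
  -77.608·x + 115.818·y = -4708.743172
  3.812·x + 97.938·y = -1274.328145
det = -77.608·97.938 − 115.818·3.812 = -8042.270520
x = (-4708.743172·97.938 − 115.818·-1274.328145) / -8042.270520 = 38.990824
y = (-77.608·-1274.328145 − -4708.743172·3.812) / -8042.270520 = -14.529204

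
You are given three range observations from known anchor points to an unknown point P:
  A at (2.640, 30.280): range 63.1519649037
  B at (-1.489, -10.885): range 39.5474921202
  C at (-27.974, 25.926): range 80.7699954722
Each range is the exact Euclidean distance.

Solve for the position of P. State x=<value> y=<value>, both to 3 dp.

eq1: (x − 2.640)² + (y − 30.280)² = 63.1519649037²
eq2: (x + 1.489)² + (y + 10.885)² = 39.5474921202²
eq3: (x + 27.974)² + (y − 25.926)² = 80.7699954722²
eq3−eq1, eq3−eq2 (x²,y² cancel):
  61.228·x + 8.708·y = 2004.767345
  52.970·x − 73.622·y = 3625.786230
det = 61.228·-73.622 − 8.708·52.970 = -4968.990576
x = (2004.767345·-73.622 − 8.708·3625.786230) / -4968.990576 = 36.057289
y = (61.228·3625.786230 − 2004.767345·52.970) / -4968.990576 = -23.305963

x=36.057 y=-23.306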